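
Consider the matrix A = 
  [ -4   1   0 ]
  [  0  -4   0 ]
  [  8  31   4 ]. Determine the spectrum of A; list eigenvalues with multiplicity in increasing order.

-4, -4, 4

Characteristic polynomial: p(λ) = λ^3 + 4λ^2 - 16λ - 64 = (λ - 4)(λ + 4)^2.
Roots (with multiplicity): -4, -4, 4.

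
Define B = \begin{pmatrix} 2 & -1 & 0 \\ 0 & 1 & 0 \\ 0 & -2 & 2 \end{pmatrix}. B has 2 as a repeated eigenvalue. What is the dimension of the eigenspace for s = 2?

2

B − 2I = [[0, -1, 0], [0, -1, 0], [0, -2, 0]].
This matrix has rank 1, so its null space has dimension 3 − 1 = 2.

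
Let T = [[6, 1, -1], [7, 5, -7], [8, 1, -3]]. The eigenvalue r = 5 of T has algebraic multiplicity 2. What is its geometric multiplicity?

1

T − 5I = [[1, 1, -1], [7, 0, -7], [8, 1, -8]].
This matrix has rank 2, so its null space has dimension 3 − 2 = 1.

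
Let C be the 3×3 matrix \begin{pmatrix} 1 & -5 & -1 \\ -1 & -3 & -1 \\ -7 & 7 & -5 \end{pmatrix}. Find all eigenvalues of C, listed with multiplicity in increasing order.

Characteristic polynomial: p(t) = t^3 + 7t^2 + 2t - 40 = (t - 2)(t + 4)(t + 5).
Roots (with multiplicity): -5, -4, 2.

-5, -4, 2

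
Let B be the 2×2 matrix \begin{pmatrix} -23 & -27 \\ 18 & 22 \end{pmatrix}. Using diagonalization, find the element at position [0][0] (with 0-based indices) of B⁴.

Characteristic polynomial: r^2 + r - 20 = (r - 4)(r + 5), so the eigenvalues are -5, 4.
r=4: eigenvector (1, -1).
r=-5: eigenvector (3, -2).
P = [[1, 3], [-1, -2]], D = diag(4, -5), P⁻¹ = [[-2, -3], [1, 1]].
B⁴ = P·diag(256, 625)·P⁻¹ = [[1363, 1107], [-738, -482]].
The requested entry is 1363.

1363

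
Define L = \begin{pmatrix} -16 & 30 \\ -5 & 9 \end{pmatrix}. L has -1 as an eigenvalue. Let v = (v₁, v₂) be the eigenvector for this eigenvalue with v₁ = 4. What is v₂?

2

L + 1I = [[-15, 30], [-5, 10]].
Solving (L + 1I)v = 0 gives the eigenspace spanned by (4, 2).
With v₁ = 4, v = (4, 2), so v₂ = 2.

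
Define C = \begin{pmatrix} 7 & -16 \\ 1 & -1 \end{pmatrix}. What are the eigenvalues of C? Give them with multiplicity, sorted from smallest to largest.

Characteristic polynomial: p(t) = t^2 - 6t + 9 = (t - 3)^2.
Roots (with multiplicity): 3, 3.

3, 3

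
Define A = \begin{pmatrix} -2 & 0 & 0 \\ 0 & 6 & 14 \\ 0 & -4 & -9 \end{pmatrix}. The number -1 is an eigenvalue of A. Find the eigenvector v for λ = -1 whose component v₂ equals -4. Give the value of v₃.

2

A + 1I = [[-1, 0, 0], [0, 7, 14], [0, -4, -8]].
Solving (A + 1I)v = 0 gives the eigenspace spanned by (0, -4, 2).
With v₂ = -4, v = (0, -4, 2), so v₃ = 2.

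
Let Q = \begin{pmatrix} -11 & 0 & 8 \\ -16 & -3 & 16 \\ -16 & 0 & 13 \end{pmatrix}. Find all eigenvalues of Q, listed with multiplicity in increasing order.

-3, -3, 5

Characteristic polynomial: p(s) = s^3 + s^2 - 21s - 45 = (s - 5)(s + 3)^2.
Roots (with multiplicity): -3, -3, 5.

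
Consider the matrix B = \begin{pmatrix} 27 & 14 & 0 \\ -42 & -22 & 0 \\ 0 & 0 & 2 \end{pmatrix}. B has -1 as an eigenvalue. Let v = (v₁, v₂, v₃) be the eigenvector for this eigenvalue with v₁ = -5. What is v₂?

10

B + 1I = [[28, 14, 0], [-42, -21, 0], [0, 0, 3]].
Solving (B + 1I)v = 0 gives the eigenspace spanned by (-5, 10, 0).
With v₁ = -5, v = (-5, 10, 0), so v₂ = 10.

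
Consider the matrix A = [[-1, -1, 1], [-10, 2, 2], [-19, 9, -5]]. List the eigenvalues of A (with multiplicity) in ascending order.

-4, -4, 4

Characteristic polynomial: p(t) = t^3 + 4t^2 - 16t - 64 = (t - 4)(t + 4)^2.
Roots (with multiplicity): -4, -4, 4.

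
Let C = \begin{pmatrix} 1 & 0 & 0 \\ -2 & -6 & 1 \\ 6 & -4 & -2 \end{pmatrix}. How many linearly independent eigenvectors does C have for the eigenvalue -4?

C + 4I = [[5, 0, 0], [-2, -2, 1], [6, -4, 2]].
This matrix has rank 2, so its null space has dimension 3 − 2 = 1.

1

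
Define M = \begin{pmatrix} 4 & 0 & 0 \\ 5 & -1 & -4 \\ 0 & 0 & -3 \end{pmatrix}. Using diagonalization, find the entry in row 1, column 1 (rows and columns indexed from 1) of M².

Characteristic polynomial: s^3 - 13s - 12 = (s - 4)(s + 1)(s + 3), so the eigenvalues are -3, -1, 4.
s=-3: eigenvector (0, 2, 1).
s=-1: eigenvector (0, 1, 0).
s=4: eigenvector (1, 1, 0).
P = [[0, 0, 1], [2, 1, 1], [1, 0, 0]], D = diag(-3, -1, 4), P⁻¹ = [[0, 0, 1], [-1, 1, -2], [1, 0, 0]].
M² = P·diag(9, 1, 16)·P⁻¹ = [[16, 0, 0], [15, 1, 16], [0, 0, 9]].
The requested entry is 16.

16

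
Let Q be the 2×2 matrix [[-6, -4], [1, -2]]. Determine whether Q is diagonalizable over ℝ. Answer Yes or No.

No

Characteristic polynomial: p(μ) = μ^2 + 8μ + 16 = (μ + 4)^2.
μ = -4 has algebraic multiplicity 2; rank(Q + 4I) = 1, so geometric multiplicity = 1.
Geometric multiplicity < algebraic multiplicity, so Q is not diagonalizable.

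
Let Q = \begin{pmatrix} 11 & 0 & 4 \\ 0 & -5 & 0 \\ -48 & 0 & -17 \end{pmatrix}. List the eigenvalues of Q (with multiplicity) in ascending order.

-5, -5, -1

Characteristic polynomial: p(t) = t^3 + 11t^2 + 35t + 25 = (t + 1)(t + 5)^2.
Roots (with multiplicity): -5, -5, -1.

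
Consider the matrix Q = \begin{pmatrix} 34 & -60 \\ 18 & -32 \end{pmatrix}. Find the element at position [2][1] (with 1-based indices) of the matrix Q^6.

Characteristic polynomial: μ^2 - 2μ - 8 = (μ - 4)(μ + 2), so the eigenvalues are -2, 4.
μ=4: eigenvector (2, 1).
μ=-2: eigenvector (-5, -3).
P = [[2, -5], [1, -3]], D = diag(4, -2), P⁻¹ = [[3, -5], [1, -2]].
Q⁶ = P·diag(4096, 64)·P⁻¹ = [[24256, -40320], [12096, -20096]].
The requested entry is 12096.

12096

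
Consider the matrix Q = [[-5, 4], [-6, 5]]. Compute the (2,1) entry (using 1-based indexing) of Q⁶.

0

Characteristic polynomial: s^2 - 1 = (s - 1)(s + 1), so the eigenvalues are -1, 1.
s=1: eigenvector (-2, -3).
s=-1: eigenvector (1, 1).
P = [[-2, 1], [-3, 1]], D = diag(1, -1), P⁻¹ = [[1, -1], [3, -2]].
Q⁶ = P·diag(1, 1)·P⁻¹ = [[1, 0], [0, 1]].
The requested entry is 0.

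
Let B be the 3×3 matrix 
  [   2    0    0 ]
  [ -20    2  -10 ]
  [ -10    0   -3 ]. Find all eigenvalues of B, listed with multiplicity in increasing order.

-3, 2, 2

Characteristic polynomial: p(λ) = λ^3 - λ^2 - 8λ + 12 = (λ - 2)^2(λ + 3).
Roots (with multiplicity): -3, 2, 2.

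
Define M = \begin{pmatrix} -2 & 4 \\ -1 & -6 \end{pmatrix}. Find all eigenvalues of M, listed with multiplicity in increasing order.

-4, -4

Characteristic polynomial: p(s) = s^2 + 8s + 16 = (s + 4)^2.
Roots (with multiplicity): -4, -4.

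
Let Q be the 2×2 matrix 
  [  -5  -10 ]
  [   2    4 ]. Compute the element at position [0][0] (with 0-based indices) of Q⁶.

Characteristic polynomial: t^2 + t = t(t + 1), so the eigenvalues are -1, 0.
t=-1: eigenvector (5, -2).
t=0: eigenvector (-2, 1).
P = [[5, -2], [-2, 1]], D = diag(-1, 0), P⁻¹ = [[1, 2], [2, 5]].
Q⁶ = P·diag(1, 0)·P⁻¹ = [[5, 10], [-2, -4]].
The requested entry is 5.

5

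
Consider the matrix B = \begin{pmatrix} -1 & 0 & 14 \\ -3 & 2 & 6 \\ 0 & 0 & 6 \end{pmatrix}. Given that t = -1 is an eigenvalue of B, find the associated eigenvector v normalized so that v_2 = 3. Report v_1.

3

B + 1I = [[0, 0, 14], [-3, 3, 6], [0, 0, 7]].
Solving (B + 1I)v = 0 gives the eigenspace spanned by (3, 3, 0).
With v_2 = 3, v = (3, 3, 0), so v_1 = 3.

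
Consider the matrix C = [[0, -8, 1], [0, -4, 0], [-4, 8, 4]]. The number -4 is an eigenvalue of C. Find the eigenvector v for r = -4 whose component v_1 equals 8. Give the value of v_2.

C + 4I = [[4, -8, 1], [0, 0, 0], [-4, 8, 8]].
Solving (C + 4I)v = 0 gives the eigenspace spanned by (8, 4, 0).
With v_1 = 8, v = (8, 4, 0), so v_2 = 4.

4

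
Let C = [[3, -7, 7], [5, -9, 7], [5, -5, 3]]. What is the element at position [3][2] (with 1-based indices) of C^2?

-5

Characteristic polynomial: r^3 + 3r^2 - 10r - 24 = (r - 3)(r + 2)(r + 4), so the eigenvalues are -4, -2, 3.
r=-2: eigenvector (0, -1, -1).
r=-4: eigenvector (1, 1, 0).
r=3: eigenvector (1, 1, 1).
P = [[0, 1, 1], [-1, 1, 1], [-1, 0, 1]], D = diag(-2, -4, 3), P⁻¹ = [[1, -1, 0], [0, 1, -1], [1, -1, 1]].
C² = P·diag(4, 16, 9)·P⁻¹ = [[9, 7, -7], [5, 11, -7], [5, -5, 9]].
The requested entry is -5.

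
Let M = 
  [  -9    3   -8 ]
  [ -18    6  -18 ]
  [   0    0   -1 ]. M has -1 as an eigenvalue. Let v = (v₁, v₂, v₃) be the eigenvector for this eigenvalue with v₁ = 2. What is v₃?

M + 1I = [[-8, 3, -8], [-18, 7, -18], [0, 0, 0]].
Solving (M + 1I)v = 0 gives the eigenspace spanned by (2, 0, -2).
With v₁ = 2, v = (2, 0, -2), so v₃ = -2.

-2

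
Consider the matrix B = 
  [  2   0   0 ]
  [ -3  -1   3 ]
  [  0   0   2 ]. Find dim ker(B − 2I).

B − 2I = [[0, 0, 0], [-3, -3, 3], [0, 0, 0]].
This matrix has rank 1, so its null space has dimension 3 − 1 = 2.

2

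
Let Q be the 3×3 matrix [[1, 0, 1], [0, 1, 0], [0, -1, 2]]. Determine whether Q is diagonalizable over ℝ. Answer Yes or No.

No

Characteristic polynomial: p(μ) = μ^3 - 4μ^2 + 5μ - 2 = (μ - 2)(μ - 1)^2.
μ = 1 has algebraic multiplicity 2; rank(Q − 1I) = 2, so geometric multiplicity = 1.
Geometric multiplicity < algebraic multiplicity, so Q is not diagonalizable.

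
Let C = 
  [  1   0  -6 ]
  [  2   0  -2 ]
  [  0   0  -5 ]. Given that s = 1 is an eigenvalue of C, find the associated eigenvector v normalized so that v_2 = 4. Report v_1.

C − 1I = [[0, 0, -6], [2, -1, -2], [0, 0, -6]].
Solving (C − 1I)v = 0 gives the eigenspace spanned by (2, 4, 0).
With v_2 = 4, v = (2, 4, 0), so v_1 = 2.

2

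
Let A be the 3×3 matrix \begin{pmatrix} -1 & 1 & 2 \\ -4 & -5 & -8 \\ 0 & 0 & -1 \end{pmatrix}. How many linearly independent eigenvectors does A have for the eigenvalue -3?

A + 3I = [[2, 1, 2], [-4, -2, -8], [0, 0, 2]].
This matrix has rank 2, so its null space has dimension 3 − 2 = 1.

1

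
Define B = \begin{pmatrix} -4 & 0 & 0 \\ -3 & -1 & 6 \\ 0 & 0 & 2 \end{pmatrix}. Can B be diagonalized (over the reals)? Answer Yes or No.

Yes

Characteristic polynomial: p(μ) = μ^3 + 3μ^2 - 6μ - 8 = (μ - 2)(μ + 1)(μ + 4).
All 3 eigenvalues are distinct, so B is diagonalizable.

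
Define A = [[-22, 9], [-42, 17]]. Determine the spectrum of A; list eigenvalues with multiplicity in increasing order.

Characteristic polynomial: p(s) = s^2 + 5s + 4 = (s + 1)(s + 4).
Roots (with multiplicity): -4, -1.

-4, -1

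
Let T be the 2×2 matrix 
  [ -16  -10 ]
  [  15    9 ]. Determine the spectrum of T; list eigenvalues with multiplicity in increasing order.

Characteristic polynomial: p(μ) = μ^2 + 7μ + 6 = (μ + 1)(μ + 6).
Roots (with multiplicity): -6, -1.

-6, -1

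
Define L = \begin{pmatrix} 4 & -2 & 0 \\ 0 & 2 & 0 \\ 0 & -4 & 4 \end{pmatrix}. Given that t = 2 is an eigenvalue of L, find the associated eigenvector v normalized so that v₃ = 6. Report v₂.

L − 2I = [[2, -2, 0], [0, 0, 0], [0, -4, 2]].
Solving (L − 2I)v = 0 gives the eigenspace spanned by (3, 3, 6).
With v₃ = 6, v = (3, 3, 6), so v₂ = 3.

3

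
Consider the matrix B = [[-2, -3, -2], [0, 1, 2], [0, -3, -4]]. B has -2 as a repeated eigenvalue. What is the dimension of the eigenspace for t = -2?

2

B + 2I = [[0, -3, -2], [0, 3, 2], [0, -3, -2]].
This matrix has rank 1, so its null space has dimension 3 − 1 = 2.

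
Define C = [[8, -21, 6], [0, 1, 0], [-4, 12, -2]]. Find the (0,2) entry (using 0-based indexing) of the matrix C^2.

Characteristic polynomial: r^3 - 7r^2 + 14r - 8 = (r - 4)(r - 2)(r - 1), so the eigenvalues are 1, 2, 4.
r=4: eigenvector (3, 0, -2).
r=2: eigenvector (-1, 0, 1).
r=1: eigenvector (3, 1, 0).
P = [[3, -1, 3], [0, 0, 1], [-2, 1, 0]], D = diag(4, 2, 1), P⁻¹ = [[1, -3, 1], [2, -6, 3], [0, 1, 0]].
C² = P·diag(16, 4, 1)·P⁻¹ = [[40, -117, 36], [0, 1, 0], [-24, 72, -20]].
The requested entry is 36.

36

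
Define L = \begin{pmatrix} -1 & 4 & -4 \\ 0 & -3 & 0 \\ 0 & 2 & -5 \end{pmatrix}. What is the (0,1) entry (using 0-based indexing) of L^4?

-624

Characteristic polynomial: μ^3 + 9μ^2 + 23μ + 15 = (μ + 1)(μ + 3)(μ + 5), so the eigenvalues are -5, -3, -1.
μ=-1: eigenvector (1, 0, 0).
μ=-3: eigenvector (0, 1, 1).
μ=-5: eigenvector (1, 0, 1).
P = [[1, 0, 1], [0, 1, 0], [0, 1, 1]], D = diag(-1, -3, -5), P⁻¹ = [[1, 1, -1], [0, 1, 0], [0, -1, 1]].
L⁴ = P·diag(1, 81, 625)·P⁻¹ = [[1, -624, 624], [0, 81, 0], [0, -544, 625]].
The requested entry is -624.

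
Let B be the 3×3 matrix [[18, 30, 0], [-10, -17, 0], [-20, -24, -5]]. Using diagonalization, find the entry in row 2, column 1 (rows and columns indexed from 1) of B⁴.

-130

Characteristic polynomial: s^3 + 4s^2 - 11s - 30 = (s - 3)(s + 2)(s + 5), so the eigenvalues are -5, -2, 3.
s=-2: eigenvector (-3, 2, 4).
s=-5: eigenvector (0, 0, 1).
s=3: eigenvector (-2, 1, 2).
P = [[-3, 0, -2], [2, 0, 1], [4, 1, 2]], D = diag(-2, -5, 3), P⁻¹ = [[1, 2, 0], [0, -2, 1], [-2, -3, 0]].
B⁴ = P·diag(16, 625, 81)·P⁻¹ = [[276, 390, 0], [-130, -179, 0], [-260, -1608, 625]].
The requested entry is -130.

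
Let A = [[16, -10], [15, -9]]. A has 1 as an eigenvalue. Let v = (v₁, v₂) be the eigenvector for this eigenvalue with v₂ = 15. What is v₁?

A − 1I = [[15, -10], [15, -10]].
Solving (A − 1I)v = 0 gives the eigenspace spanned by (10, 15).
With v₂ = 15, v = (10, 15), so v₁ = 10.

10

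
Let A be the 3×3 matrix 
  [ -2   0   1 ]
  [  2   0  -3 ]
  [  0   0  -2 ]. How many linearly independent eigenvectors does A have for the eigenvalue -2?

1

A + 2I = [[0, 0, 1], [2, 2, -3], [0, 0, 0]].
This matrix has rank 2, so its null space has dimension 3 − 2 = 1.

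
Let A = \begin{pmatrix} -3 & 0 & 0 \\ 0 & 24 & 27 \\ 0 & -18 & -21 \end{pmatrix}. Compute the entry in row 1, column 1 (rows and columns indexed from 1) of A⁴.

81

Characteristic polynomial: λ^3 - 27λ - 54 = (λ - 6)(λ + 3)^2, so the eigenvalues are -3, -3, 6.
λ=-3: eigenvector (1, 1, -1).
λ=6: eigenvector (0, 3, -2).
λ=-3: eigenvector (0, -1, 1).
P = [[1, 0, 0], [1, 3, -1], [-1, -2, 1]], D = diag(-3, 6, -3), P⁻¹ = [[1, 0, 0], [0, 1, 1], [1, 2, 3]].
A⁴ = P·diag(81, 1296, 81)·P⁻¹ = [[81, 0, 0], [0, 3726, 3645], [0, -2430, -2349]].
The requested entry is 81.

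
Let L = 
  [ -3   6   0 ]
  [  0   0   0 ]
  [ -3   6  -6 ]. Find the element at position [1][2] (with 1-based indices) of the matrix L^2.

-18

Characteristic polynomial: μ^3 + 9μ^2 + 18μ = μ(μ + 3)(μ + 6), so the eigenvalues are -6, -3, 0.
μ=-3: eigenvector (1, 0, -1).
μ=0: eigenvector (2, 1, 0).
μ=-6: eigenvector (0, 0, 1).
P = [[1, 2, 0], [0, 1, 0], [-1, 0, 1]], D = diag(-3, 0, -6), P⁻¹ = [[1, -2, 0], [0, 1, 0], [1, -2, 1]].
L² = P·diag(9, 0, 36)·P⁻¹ = [[9, -18, 0], [0, 0, 0], [27, -54, 36]].
The requested entry is -18.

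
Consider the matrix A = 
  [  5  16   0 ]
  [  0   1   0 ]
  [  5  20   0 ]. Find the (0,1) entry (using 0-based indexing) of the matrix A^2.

Characteristic polynomial: r^3 - 6r^2 + 5r = r(r - 5)(r - 1), so the eigenvalues are 0, 1, 5.
r=5: eigenvector (1, 0, 1).
r=1: eigenvector (-4, 1, 0).
r=0: eigenvector (0, 0, 1).
P = [[1, -4, 0], [0, 1, 0], [1, 0, 1]], D = diag(5, 1, 0), P⁻¹ = [[1, 4, 0], [0, 1, 0], [-1, -4, 1]].
A² = P·diag(25, 1, 0)·P⁻¹ = [[25, 96, 0], [0, 1, 0], [25, 100, 0]].
The requested entry is 96.

96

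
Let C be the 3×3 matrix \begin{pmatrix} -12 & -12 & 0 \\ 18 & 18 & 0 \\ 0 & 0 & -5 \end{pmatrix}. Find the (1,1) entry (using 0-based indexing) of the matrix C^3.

Characteristic polynomial: r^3 - r^2 - 30r = r(r - 6)(r + 5), so the eigenvalues are -5, 0, 6.
r=0: eigenvector (1, -1, 0).
r=-5: eigenvector (0, 0, 1).
r=6: eigenvector (-2, 3, 0).
P = [[1, 0, -2], [-1, 0, 3], [0, 1, 0]], D = diag(0, -5, 6), P⁻¹ = [[3, 2, 0], [0, 0, 1], [1, 1, 0]].
C³ = P·diag(0, -125, 216)·P⁻¹ = [[-432, -432, 0], [648, 648, 0], [0, 0, -125]].
The requested entry is 648.

648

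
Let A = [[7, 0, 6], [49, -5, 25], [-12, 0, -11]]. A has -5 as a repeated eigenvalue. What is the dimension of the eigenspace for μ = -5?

A + 5I = [[12, 0, 6], [49, 0, 25], [-12, 0, -6]].
This matrix has rank 2, so its null space has dimension 3 − 2 = 1.

1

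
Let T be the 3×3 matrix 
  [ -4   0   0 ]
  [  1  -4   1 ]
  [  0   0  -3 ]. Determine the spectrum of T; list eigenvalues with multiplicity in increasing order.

-4, -4, -3

Characteristic polynomial: p(λ) = λ^3 + 11λ^2 + 40λ + 48 = (λ + 3)(λ + 4)^2.
Roots (with multiplicity): -4, -4, -3.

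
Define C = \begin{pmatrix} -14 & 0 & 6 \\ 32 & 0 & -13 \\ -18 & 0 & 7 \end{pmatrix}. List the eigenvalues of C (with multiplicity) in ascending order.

-5, -2, 0

Characteristic polynomial: p(μ) = μ^3 + 7μ^2 + 10μ = μ(μ + 2)(μ + 5).
Roots (with multiplicity): -5, -2, 0.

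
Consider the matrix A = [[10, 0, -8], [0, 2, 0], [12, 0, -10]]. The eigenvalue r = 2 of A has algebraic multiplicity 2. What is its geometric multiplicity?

A − 2I = [[8, 0, -8], [0, 0, 0], [12, 0, -12]].
This matrix has rank 1, so its null space has dimension 3 − 1 = 2.

2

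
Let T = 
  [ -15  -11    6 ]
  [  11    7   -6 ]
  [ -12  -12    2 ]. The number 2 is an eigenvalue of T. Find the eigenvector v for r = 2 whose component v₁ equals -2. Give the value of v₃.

-2

T − 2I = [[-17, -11, 6], [11, 5, -6], [-12, -12, 0]].
Solving (T − 2I)v = 0 gives the eigenspace spanned by (-2, 2, -2).
With v₁ = -2, v = (-2, 2, -2), so v₃ = -2.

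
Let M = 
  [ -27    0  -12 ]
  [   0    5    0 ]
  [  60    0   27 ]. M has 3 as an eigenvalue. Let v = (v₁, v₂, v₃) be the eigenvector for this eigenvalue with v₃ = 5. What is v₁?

-2

M − 3I = [[-30, 0, -12], [0, 2, 0], [60, 0, 24]].
Solving (M − 3I)v = 0 gives the eigenspace spanned by (-2, 0, 5).
With v₃ = 5, v = (-2, 0, 5), so v₁ = -2.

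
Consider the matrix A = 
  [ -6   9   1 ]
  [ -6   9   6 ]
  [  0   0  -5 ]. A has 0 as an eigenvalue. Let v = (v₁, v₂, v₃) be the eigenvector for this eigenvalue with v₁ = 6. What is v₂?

A = [[-6, 9, 1], [-6, 9, 6], [0, 0, -5]].
Solving (A)v = 0 gives the eigenspace spanned by (6, 4, 0).
With v₁ = 6, v = (6, 4, 0), so v₂ = 4.

4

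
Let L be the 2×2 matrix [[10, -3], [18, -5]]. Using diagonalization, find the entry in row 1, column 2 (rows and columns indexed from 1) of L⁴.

-255

Characteristic polynomial: t^2 - 5t + 4 = (t - 4)(t - 1), so the eigenvalues are 1, 4.
t=4: eigenvector (1, 2).
t=1: eigenvector (1, 3).
P = [[1, 1], [2, 3]], D = diag(4, 1), P⁻¹ = [[3, -1], [-2, 1]].
L⁴ = P·diag(256, 1)·P⁻¹ = [[766, -255], [1530, -509]].
The requested entry is -255.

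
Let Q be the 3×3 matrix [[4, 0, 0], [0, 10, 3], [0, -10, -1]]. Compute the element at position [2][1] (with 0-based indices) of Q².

-90

Characteristic polynomial: μ^3 - 13μ^2 + 56μ - 80 = (μ - 5)(μ - 4)^2, so the eigenvalues are 4, 4, 5.
μ=4: eigenvector (1, 2, -4).
μ=4: eigenvector (0, 1, -2).
μ=5: eigenvector (0, 3, -5).
P = [[1, 0, 0], [2, 1, 3], [-4, -2, -5]], D = diag(4, 4, 5), P⁻¹ = [[1, 0, 0], [-2, -5, -3], [0, 2, 1]].
Q² = P·diag(16, 16, 25)·P⁻¹ = [[16, 0, 0], [0, 70, 27], [0, -90, -29]].
The requested entry is -90.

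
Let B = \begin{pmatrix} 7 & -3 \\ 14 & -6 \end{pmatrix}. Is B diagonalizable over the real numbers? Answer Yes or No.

Characteristic polynomial: p(λ) = λ^2 - λ = λ(λ - 1).
All 2 eigenvalues are distinct, so B is diagonalizable.

Yes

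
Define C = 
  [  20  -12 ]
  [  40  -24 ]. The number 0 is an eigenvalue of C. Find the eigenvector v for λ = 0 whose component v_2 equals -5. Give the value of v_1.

-3

C = [[20, -12], [40, -24]].
Solving (C)v = 0 gives the eigenspace spanned by (-3, -5).
With v_2 = -5, v = (-3, -5), so v_1 = -3.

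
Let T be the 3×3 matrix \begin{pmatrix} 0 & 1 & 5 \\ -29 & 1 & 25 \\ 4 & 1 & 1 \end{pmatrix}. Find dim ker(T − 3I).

1

T − 3I = [[-3, 1, 5], [-29, -2, 25], [4, 1, -2]].
This matrix has rank 2, so its null space has dimension 3 − 2 = 1.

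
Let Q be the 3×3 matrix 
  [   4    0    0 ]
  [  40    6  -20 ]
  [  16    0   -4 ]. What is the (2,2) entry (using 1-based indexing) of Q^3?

Characteristic polynomial: λ^3 - 6λ^2 - 16λ + 96 = (λ - 6)(λ - 4)(λ + 4), so the eigenvalues are -4, 4, 6.
λ=6: eigenvector (0, 1, 0).
λ=4: eigenvector (1, 0, 2).
λ=-4: eigenvector (0, 2, 1).
P = [[0, 1, 0], [1, 0, 2], [0, 2, 1]], D = diag(6, 4, -4), P⁻¹ = [[4, 1, -2], [1, 0, 0], [-2, 0, 1]].
Q³ = P·diag(216, 64, -64)·P⁻¹ = [[64, 0, 0], [1120, 216, -560], [256, 0, -64]].
The requested entry is 216.

216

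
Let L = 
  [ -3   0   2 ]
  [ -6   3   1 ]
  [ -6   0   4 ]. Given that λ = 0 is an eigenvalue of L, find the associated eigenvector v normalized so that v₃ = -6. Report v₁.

L = [[-3, 0, 2], [-6, 3, 1], [-6, 0, 4]].
Solving (L)v = 0 gives the eigenspace spanned by (-4, -6, -6).
With v₃ = -6, v = (-4, -6, -6), so v₁ = -4.

-4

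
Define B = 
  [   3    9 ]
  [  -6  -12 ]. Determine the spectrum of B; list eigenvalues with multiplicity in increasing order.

Characteristic polynomial: p(s) = s^2 + 9s + 18 = (s + 3)(s + 6).
Roots (with multiplicity): -6, -3.

-6, -3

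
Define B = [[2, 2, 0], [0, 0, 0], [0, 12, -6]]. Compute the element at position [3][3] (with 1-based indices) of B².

Characteristic polynomial: r^3 + 4r^2 - 12r = r(r - 2)(r + 6), so the eigenvalues are -6, 0, 2.
r=-6: eigenvector (0, 0, 1).
r=0: eigenvector (-1, 1, 2).
r=2: eigenvector (1, 0, 0).
P = [[0, -1, 1], [0, 1, 0], [1, 2, 0]], D = diag(-6, 0, 2), P⁻¹ = [[0, -2, 1], [0, 1, 0], [1, 1, 0]].
B² = P·diag(36, 0, 4)·P⁻¹ = [[4, 4, 0], [0, 0, 0], [0, -72, 36]].
The requested entry is 36.

36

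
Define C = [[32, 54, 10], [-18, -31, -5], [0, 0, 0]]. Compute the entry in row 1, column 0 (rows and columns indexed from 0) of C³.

Characteristic polynomial: λ^3 - λ^2 - 20λ = λ(λ - 5)(λ + 4), so the eigenvalues are -4, 0, 5.
λ=5: eigenvector (-2, 1, 0).
λ=-4: eigenvector (-3, 2, 0).
λ=0: eigenvector (-2, 1, 1).
P = [[-2, -3, -2], [1, 2, 1], [0, 0, 1]], D = diag(5, -4, 0), P⁻¹ = [[-2, -3, -1], [1, 2, 0], [0, 0, 1]].
C³ = P·diag(125, -64, 0)·P⁻¹ = [[692, 1134, 250], [-378, -631, -125], [0, 0, 0]].
The requested entry is -378.

-378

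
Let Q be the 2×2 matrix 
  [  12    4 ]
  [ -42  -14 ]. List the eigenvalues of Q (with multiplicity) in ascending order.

Characteristic polynomial: p(r) = r^2 + 2r = r(r + 2).
Roots (with multiplicity): -2, 0.

-2, 0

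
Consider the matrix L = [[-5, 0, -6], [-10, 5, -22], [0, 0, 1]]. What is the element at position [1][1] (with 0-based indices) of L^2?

Characteristic polynomial: μ^3 - μ^2 - 25μ + 25 = (μ - 5)(μ - 1)(μ + 5), so the eigenvalues are -5, 1, 5.
μ=5: eigenvector (0, 1, 0).
μ=-5: eigenvector (1, 1, 0).
μ=1: eigenvector (-1, 3, 1).
P = [[0, 1, -1], [1, 1, 3], [0, 0, 1]], D = diag(5, -5, 1), P⁻¹ = [[-1, 1, -4], [1, 0, 1], [0, 0, 1]].
L² = P·diag(25, 25, 1)·P⁻¹ = [[25, 0, 24], [0, 25, -72], [0, 0, 1]].
The requested entry is 25.

25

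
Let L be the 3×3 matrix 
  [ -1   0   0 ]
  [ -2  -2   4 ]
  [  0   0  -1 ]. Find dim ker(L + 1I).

2

L + 1I = [[0, 0, 0], [-2, -1, 4], [0, 0, 0]].
This matrix has rank 1, so its null space has dimension 3 − 1 = 2.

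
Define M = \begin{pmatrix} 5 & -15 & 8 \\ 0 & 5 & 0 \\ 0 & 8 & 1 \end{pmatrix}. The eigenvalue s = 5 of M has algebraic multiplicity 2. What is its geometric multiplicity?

1

M − 5I = [[0, -15, 8], [0, 0, 0], [0, 8, -4]].
This matrix has rank 2, so its null space has dimension 3 − 2 = 1.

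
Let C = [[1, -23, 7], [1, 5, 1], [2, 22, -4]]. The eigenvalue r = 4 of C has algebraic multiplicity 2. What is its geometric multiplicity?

1

C − 4I = [[-3, -23, 7], [1, 1, 1], [2, 22, -8]].
This matrix has rank 2, so its null space has dimension 3 − 2 = 1.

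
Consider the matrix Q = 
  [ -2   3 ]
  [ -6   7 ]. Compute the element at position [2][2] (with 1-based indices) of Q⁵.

Characteristic polynomial: μ^2 - 5μ + 4 = (μ - 4)(μ - 1), so the eigenvalues are 1, 4.
μ=1: eigenvector (-1, -1).
μ=4: eigenvector (1, 2).
P = [[-1, 1], [-1, 2]], D = diag(1, 4), P⁻¹ = [[-2, 1], [-1, 1]].
Q⁵ = P·diag(1, 1024)·P⁻¹ = [[-1022, 1023], [-2046, 2047]].
The requested entry is 2047.

2047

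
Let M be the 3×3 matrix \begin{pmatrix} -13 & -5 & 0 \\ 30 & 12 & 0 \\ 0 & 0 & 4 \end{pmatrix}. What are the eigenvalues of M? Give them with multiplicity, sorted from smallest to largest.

-3, 2, 4

Characteristic polynomial: p(t) = t^3 - 3t^2 - 10t + 24 = (t - 4)(t - 2)(t + 3).
Roots (with multiplicity): -3, 2, 4.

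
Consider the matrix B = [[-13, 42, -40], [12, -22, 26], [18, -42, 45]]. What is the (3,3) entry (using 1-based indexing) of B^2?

213

Characteristic polynomial: μ^3 - 10μ^2 + 19μ + 30 = (μ - 6)(μ - 5)(μ + 1), so the eigenvalues are -1, 5, 6.
μ=5: eigenvector (-2, 2, 3).
μ=6: eigenvector (-2, 1, 2).
μ=-1: eigenvector (3, -2, -3).
P = [[-2, -2, 3], [2, 1, -2], [3, 2, -3]], D = diag(5, 6, -1), P⁻¹ = [[1, 0, 1], [0, -3, 2], [1, -2, 2]].
B² = P·diag(25, 36, 1)·P⁻¹ = [[-47, 210, -188], [48, -104, 118], [72, -210, 213]].
The requested entry is 213.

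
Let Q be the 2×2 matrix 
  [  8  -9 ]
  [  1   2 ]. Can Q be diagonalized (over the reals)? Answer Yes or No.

Characteristic polynomial: p(s) = s^2 - 10s + 25 = (s - 5)^2.
s = 5 has algebraic multiplicity 2; rank(Q − 5I) = 1, so geometric multiplicity = 1.
Geometric multiplicity < algebraic multiplicity, so Q is not diagonalizable.

No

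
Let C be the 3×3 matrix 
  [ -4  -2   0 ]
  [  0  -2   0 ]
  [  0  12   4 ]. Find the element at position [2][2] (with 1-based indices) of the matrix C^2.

Characteristic polynomial: r^3 + 2r^2 - 16r - 32 = (r - 4)(r + 2)(r + 4), so the eigenvalues are -4, -2, 4.
r=-4: eigenvector (1, 0, 0).
r=-2: eigenvector (-1, 1, -2).
r=4: eigenvector (0, 0, 1).
P = [[1, -1, 0], [0, 1, 0], [0, -2, 1]], D = diag(-4, -2, 4), P⁻¹ = [[1, 1, 0], [0, 1, 0], [0, 2, 1]].
C² = P·diag(16, 4, 16)·P⁻¹ = [[16, 12, 0], [0, 4, 0], [0, 24, 16]].
The requested entry is 4.

4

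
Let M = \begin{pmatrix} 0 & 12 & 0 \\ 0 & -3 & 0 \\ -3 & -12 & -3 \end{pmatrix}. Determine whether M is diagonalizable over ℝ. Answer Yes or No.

Characteristic polynomial: p(t) = t^3 + 6t^2 + 9t = t(t + 3)^2.
t = -3 has algebraic multiplicity 2; rank(M + 3I) = 1, so geometric multiplicity = 2.
Every eigenvalue has geometric = algebraic multiplicity, so M is diagonalizable.

Yes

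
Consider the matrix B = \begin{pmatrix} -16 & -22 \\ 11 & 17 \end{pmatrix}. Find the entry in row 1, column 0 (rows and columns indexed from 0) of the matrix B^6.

Characteristic polynomial: r^2 - r - 30 = (r - 6)(r + 5), so the eigenvalues are -5, 6.
r=6: eigenvector (1, -1).
r=-5: eigenvector (2, -1).
P = [[1, 2], [-1, -1]], D = diag(6, -5), P⁻¹ = [[-1, -2], [1, 1]].
B⁶ = P·diag(46656, 15625)·P⁻¹ = [[-15406, -62062], [31031, 77687]].
The requested entry is 31031.

31031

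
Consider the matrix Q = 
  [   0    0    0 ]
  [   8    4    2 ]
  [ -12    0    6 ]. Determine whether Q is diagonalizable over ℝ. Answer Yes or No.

Characteristic polynomial: p(λ) = λ^3 - 10λ^2 + 24λ = λ(λ - 6)(λ - 4).
All 3 eigenvalues are distinct, so Q is diagonalizable.

Yes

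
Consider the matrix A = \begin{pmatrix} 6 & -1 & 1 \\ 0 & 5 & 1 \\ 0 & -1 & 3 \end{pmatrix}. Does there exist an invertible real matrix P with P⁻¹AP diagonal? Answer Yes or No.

Characteristic polynomial: p(μ) = μ^3 - 14μ^2 + 64μ - 96 = (μ - 6)(μ - 4)^2.
μ = 4 has algebraic multiplicity 2; rank(A − 4I) = 2, so geometric multiplicity = 1.
Geometric multiplicity < algebraic multiplicity, so A is not diagonalizable.

No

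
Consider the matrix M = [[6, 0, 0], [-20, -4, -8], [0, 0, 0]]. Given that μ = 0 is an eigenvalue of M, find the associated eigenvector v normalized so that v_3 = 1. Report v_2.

M = [[6, 0, 0], [-20, -4, -8], [0, 0, 0]].
Solving (M)v = 0 gives the eigenspace spanned by (0, -2, 1).
With v_3 = 1, v = (0, -2, 1), so v_2 = -2.

-2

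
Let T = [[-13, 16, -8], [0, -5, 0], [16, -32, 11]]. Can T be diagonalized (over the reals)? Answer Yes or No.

Yes

Characteristic polynomial: p(r) = r^3 + 7r^2 - 5r - 75 = (r - 3)(r + 5)^2.
r = -5 has algebraic multiplicity 2; rank(T + 5I) = 1, so geometric multiplicity = 2.
Every eigenvalue has geometric = algebraic multiplicity, so T is diagonalizable.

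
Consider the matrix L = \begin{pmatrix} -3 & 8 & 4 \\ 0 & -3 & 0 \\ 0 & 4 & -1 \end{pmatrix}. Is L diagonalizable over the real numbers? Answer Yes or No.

Characteristic polynomial: p(μ) = μ^3 + 7μ^2 + 15μ + 9 = (μ + 1)(μ + 3)^2.
μ = -3 has algebraic multiplicity 2; rank(L + 3I) = 1, so geometric multiplicity = 2.
Every eigenvalue has geometric = algebraic multiplicity, so L is diagonalizable.

Yes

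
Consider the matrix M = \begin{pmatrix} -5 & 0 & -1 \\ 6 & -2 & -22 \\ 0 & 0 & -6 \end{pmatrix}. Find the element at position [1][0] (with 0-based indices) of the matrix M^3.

234

Characteristic polynomial: λ^3 + 13λ^2 + 52λ + 60 = (λ + 2)(λ + 5)(λ + 6), so the eigenvalues are -6, -5, -2.
λ=-5: eigenvector (1, -2, 0).
λ=-6: eigenvector (1, 4, 1).
λ=-2: eigenvector (0, 1, 0).
P = [[1, 1, 0], [-2, 4, 1], [0, 1, 0]], D = diag(-5, -6, -2), P⁻¹ = [[1, 0, -1], [0, 0, 1], [2, 1, -6]].
M³ = P·diag(-125, -216, -8)·P⁻¹ = [[-125, 0, -91], [234, -8, -1066], [0, 0, -216]].
The requested entry is 234.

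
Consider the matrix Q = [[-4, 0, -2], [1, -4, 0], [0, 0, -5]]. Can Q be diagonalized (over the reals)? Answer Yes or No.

No

Characteristic polynomial: p(s) = s^3 + 13s^2 + 56s + 80 = (s + 4)^2(s + 5).
s = -4 has algebraic multiplicity 2; rank(Q + 4I) = 2, so geometric multiplicity = 1.
Geometric multiplicity < algebraic multiplicity, so Q is not diagonalizable.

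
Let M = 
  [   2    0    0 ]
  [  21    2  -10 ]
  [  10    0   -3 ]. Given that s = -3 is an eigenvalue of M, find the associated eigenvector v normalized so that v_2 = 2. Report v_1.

0

M + 3I = [[5, 0, 0], [21, 5, -10], [10, 0, 0]].
Solving (M + 3I)v = 0 gives the eigenspace spanned by (0, 2, 1).
With v_2 = 2, v = (0, 2, 1), so v_1 = 0.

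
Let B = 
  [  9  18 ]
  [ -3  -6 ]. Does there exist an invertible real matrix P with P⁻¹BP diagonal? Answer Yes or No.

Yes

Characteristic polynomial: p(λ) = λ^2 - 3λ = λ(λ - 3).
All 2 eigenvalues are distinct, so B is diagonalizable.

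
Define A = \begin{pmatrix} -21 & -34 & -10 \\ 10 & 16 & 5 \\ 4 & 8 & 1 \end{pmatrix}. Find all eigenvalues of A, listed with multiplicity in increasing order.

-4, -1, 1

Characteristic polynomial: p(μ) = μ^3 + 4μ^2 - μ - 4 = (μ - 1)(μ + 1)(μ + 4).
Roots (with multiplicity): -4, -1, 1.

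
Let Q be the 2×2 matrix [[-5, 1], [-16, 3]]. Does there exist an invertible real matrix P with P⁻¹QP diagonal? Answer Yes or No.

No

Characteristic polynomial: p(λ) = λ^2 + 2λ + 1 = (λ + 1)^2.
λ = -1 has algebraic multiplicity 2; rank(Q + 1I) = 1, so geometric multiplicity = 1.
Geometric multiplicity < algebraic multiplicity, so Q is not diagonalizable.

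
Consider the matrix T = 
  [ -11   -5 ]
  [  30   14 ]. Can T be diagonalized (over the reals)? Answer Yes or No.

Yes

Characteristic polynomial: p(λ) = λ^2 - 3λ - 4 = (λ - 4)(λ + 1).
All 2 eigenvalues are distinct, so T is diagonalizable.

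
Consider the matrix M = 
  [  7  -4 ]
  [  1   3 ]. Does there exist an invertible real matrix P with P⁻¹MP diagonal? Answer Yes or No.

No

Characteristic polynomial: p(t) = t^2 - 10t + 25 = (t - 5)^2.
t = 5 has algebraic multiplicity 2; rank(M − 5I) = 1, so geometric multiplicity = 1.
Geometric multiplicity < algebraic multiplicity, so M is not diagonalizable.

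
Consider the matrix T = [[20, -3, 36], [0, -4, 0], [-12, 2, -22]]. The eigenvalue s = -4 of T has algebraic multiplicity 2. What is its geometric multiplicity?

1

T + 4I = [[24, -3, 36], [0, 0, 0], [-12, 2, -18]].
This matrix has rank 2, so its null space has dimension 3 − 2 = 1.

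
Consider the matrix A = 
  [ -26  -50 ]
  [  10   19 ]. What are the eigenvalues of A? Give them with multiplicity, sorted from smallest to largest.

Characteristic polynomial: p(t) = t^2 + 7t + 6 = (t + 1)(t + 6).
Roots (with multiplicity): -6, -1.

-6, -1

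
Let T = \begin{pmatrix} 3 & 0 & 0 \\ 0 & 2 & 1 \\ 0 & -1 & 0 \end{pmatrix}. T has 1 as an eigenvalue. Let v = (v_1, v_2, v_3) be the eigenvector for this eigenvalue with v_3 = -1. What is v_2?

T − 1I = [[2, 0, 0], [0, 1, 1], [0, -1, -1]].
Solving (T − 1I)v = 0 gives the eigenspace spanned by (0, 1, -1).
With v_3 = -1, v = (0, 1, -1), so v_2 = 1.

1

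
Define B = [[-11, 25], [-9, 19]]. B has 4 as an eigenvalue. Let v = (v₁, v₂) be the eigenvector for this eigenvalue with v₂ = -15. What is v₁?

B − 4I = [[-15, 25], [-9, 15]].
Solving (B − 4I)v = 0 gives the eigenspace spanned by (-25, -15).
With v₂ = -15, v = (-25, -15), so v₁ = -25.

-25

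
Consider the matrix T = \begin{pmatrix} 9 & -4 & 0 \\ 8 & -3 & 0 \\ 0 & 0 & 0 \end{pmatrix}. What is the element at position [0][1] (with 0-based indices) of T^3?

Characteristic polynomial: μ^3 - 6μ^2 + 5μ = μ(μ - 5)(μ - 1), so the eigenvalues are 0, 1, 5.
μ=1: eigenvector (-1, -2, 0).
μ=5: eigenvector (1, 1, 0).
μ=0: eigenvector (0, 0, 1).
P = [[-1, 1, 0], [-2, 1, 0], [0, 0, 1]], D = diag(1, 5, 0), P⁻¹ = [[1, -1, 0], [2, -1, 0], [0, 0, 1]].
T³ = P·diag(1, 125, 0)·P⁻¹ = [[249, -124, 0], [248, -123, 0], [0, 0, 0]].
The requested entry is -124.

-124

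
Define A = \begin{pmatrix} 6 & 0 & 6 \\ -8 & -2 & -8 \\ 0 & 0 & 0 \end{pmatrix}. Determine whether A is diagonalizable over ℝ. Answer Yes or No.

Yes

Characteristic polynomial: p(s) = s^3 - 4s^2 - 12s = s(s - 6)(s + 2).
All 3 eigenvalues are distinct, so A is diagonalizable.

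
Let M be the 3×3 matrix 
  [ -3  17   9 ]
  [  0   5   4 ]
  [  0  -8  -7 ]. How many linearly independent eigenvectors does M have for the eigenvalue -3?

M + 3I = [[0, 17, 9], [0, 8, 4], [0, -8, -4]].
This matrix has rank 2, so its null space has dimension 3 − 2 = 1.

1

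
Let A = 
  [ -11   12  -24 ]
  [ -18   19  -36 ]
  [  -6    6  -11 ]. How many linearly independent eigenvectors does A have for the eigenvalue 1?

A − 1I = [[-12, 12, -24], [-18, 18, -36], [-6, 6, -12]].
This matrix has rank 1, so its null space has dimension 3 − 1 = 2.

2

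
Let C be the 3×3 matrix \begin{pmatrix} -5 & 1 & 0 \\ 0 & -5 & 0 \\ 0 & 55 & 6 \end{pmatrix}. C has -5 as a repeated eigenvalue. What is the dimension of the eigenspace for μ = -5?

1

C + 5I = [[0, 1, 0], [0, 0, 0], [0, 55, 11]].
This matrix has rank 2, so its null space has dimension 3 − 2 = 1.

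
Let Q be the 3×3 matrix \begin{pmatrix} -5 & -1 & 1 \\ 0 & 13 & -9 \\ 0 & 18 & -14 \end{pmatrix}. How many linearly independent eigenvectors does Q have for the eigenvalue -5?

Q + 5I = [[0, -1, 1], [0, 18, -9], [0, 18, -9]].
This matrix has rank 2, so its null space has dimension 3 − 2 = 1.

1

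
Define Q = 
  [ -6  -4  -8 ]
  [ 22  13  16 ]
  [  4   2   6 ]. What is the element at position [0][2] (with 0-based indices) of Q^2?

Characteristic polynomial: s^3 - 13s^2 + 52s - 60 = (s - 6)(s - 5)(s - 2), so the eigenvalues are 2, 5, 6.
s=6: eigenvector (-2, 4, 1).
s=5: eigenvector (4, -7, -2).
s=2: eigenvector (1, -2, 0).
P = [[-2, 4, 1], [4, -7, -2], [1, -2, 0]], D = diag(6, 5, 2), P⁻¹ = [[4, 2, 1], [2, 1, 0], [1, 0, 2]].
Q² = P·diag(36, 25, 4)·P⁻¹ = [[-84, -44, -64], [218, 113, 128], [44, 22, 36]].
The requested entry is -64.

-64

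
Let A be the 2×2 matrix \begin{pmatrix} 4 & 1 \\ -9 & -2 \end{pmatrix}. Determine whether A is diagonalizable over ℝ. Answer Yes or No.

Characteristic polynomial: p(s) = s^2 - 2s + 1 = (s - 1)^2.
s = 1 has algebraic multiplicity 2; rank(A − 1I) = 1, so geometric multiplicity = 1.
Geometric multiplicity < algebraic multiplicity, so A is not diagonalizable.

No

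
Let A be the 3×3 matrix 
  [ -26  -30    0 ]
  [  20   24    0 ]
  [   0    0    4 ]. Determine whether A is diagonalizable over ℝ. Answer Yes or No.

Yes

Characteristic polynomial: p(λ) = λ^3 - 2λ^2 - 32λ + 96 = (λ - 4)^2(λ + 6).
λ = 4 has algebraic multiplicity 2; rank(A − 4I) = 1, so geometric multiplicity = 2.
Every eigenvalue has geometric = algebraic multiplicity, so A is diagonalizable.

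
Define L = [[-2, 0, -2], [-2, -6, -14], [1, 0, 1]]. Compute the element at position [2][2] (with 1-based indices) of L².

36

Characteristic polynomial: λ^3 + 7λ^2 + 6λ = λ(λ + 1)(λ + 6), so the eigenvalues are -6, -1, 0.
λ=0: eigenvector (1, 2, -1).
λ=-6: eigenvector (0, 1, 0).
λ=-1: eigenvector (2, 2, -1).
P = [[1, 0, 2], [2, 1, 2], [-1, 0, -1]], D = diag(0, -6, -1), P⁻¹ = [[-1, 0, -2], [0, 1, 2], [1, 0, 1]].
L² = P·diag(0, 36, 1)·P⁻¹ = [[2, 0, 2], [2, 36, 74], [-1, 0, -1]].
The requested entry is 36.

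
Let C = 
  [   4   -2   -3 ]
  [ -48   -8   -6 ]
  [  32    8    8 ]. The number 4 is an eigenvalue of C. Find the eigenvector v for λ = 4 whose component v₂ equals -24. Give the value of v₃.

16

C − 4I = [[0, -2, -3], [-48, -12, -6], [32, 8, 4]].
Solving (C − 4I)v = 0 gives the eigenspace spanned by (4, -24, 16).
With v₂ = -24, v = (4, -24, 16), so v₃ = 16.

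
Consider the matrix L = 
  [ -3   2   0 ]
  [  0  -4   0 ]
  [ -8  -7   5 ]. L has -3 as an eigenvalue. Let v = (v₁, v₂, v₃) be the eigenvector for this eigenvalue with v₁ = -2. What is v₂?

0

L + 3I = [[0, 2, 0], [0, -1, 0], [-8, -7, 8]].
Solving (L + 3I)v = 0 gives the eigenspace spanned by (-2, 0, -2).
With v₁ = -2, v = (-2, 0, -2), so v₂ = 0.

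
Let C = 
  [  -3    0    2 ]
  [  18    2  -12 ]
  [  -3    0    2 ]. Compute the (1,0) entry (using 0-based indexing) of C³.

Characteristic polynomial: t^3 - t^2 - 2t = t(t - 2)(t + 1), so the eigenvalues are -1, 0, 2.
t=0: eigenvector (2, 0, 3).
t=2: eigenvector (0, 1, 0).
t=-1: eigenvector (1, -2, 1).
P = [[2, 0, 1], [0, 1, -2], [3, 0, 1]], D = diag(0, 2, -1), P⁻¹ = [[-1, 0, 1], [6, 1, -4], [3, 0, -2]].
C³ = P·diag(0, 8, -1)·P⁻¹ = [[-3, 0, 2], [54, 8, -36], [-3, 0, 2]].
The requested entry is 54.

54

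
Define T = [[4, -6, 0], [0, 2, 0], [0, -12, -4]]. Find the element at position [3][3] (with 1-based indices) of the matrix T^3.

-64

Characteristic polynomial: μ^3 - 2μ^2 - 16μ + 32 = (μ - 4)(μ - 2)(μ + 4), so the eigenvalues are -4, 2, 4.
μ=-4: eigenvector (0, 0, 1).
μ=2: eigenvector (3, 1, -2).
μ=4: eigenvector (1, 0, 0).
P = [[0, 3, 1], [0, 1, 0], [1, -2, 0]], D = diag(-4, 2, 4), P⁻¹ = [[0, 2, 1], [0, 1, 0], [1, -3, 0]].
T³ = P·diag(-64, 8, 64)·P⁻¹ = [[64, -168, 0], [0, 8, 0], [0, -144, -64]].
The requested entry is -64.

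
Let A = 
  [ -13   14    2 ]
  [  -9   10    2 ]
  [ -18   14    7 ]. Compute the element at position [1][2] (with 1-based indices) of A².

-14

Characteristic polynomial: λ^3 - 4λ^2 - 17λ + 60 = (λ - 5)(λ - 3)(λ + 4), so the eigenvalues are -4, 3, 5.
λ=5: eigenvector (-1, -1, -2).
λ=-4: eigenvector (-2, -1, -2).
λ=3: eigenvector (1, 1, 1).
P = [[-1, -2, 1], [-1, -1, 1], [-2, -2, 1]], D = diag(5, -4, 3), P⁻¹ = [[1, 0, -1], [-1, 1, 0], [0, 2, -1]].
A² = P·diag(25, 16, 9)·P⁻¹ = [[7, -14, 16], [-9, 2, 16], [-18, -14, 41]].
The requested entry is -14.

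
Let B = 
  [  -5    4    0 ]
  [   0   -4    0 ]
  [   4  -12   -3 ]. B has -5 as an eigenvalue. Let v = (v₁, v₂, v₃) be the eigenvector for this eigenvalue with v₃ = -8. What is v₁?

B + 5I = [[0, 4, 0], [0, 1, 0], [4, -12, 2]].
Solving (B + 5I)v = 0 gives the eigenspace spanned by (4, 0, -8).
With v₃ = -8, v = (4, 0, -8), so v₁ = 4.

4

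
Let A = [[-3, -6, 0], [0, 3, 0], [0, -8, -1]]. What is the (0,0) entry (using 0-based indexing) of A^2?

9

Characteristic polynomial: r^3 + r^2 - 9r - 9 = (r - 3)(r + 1)(r + 3), so the eigenvalues are -3, -1, 3.
r=-3: eigenvector (1, 0, 0).
r=3: eigenvector (-1, 1, -2).
r=-1: eigenvector (0, 0, 1).
P = [[1, -1, 0], [0, 1, 0], [0, -2, 1]], D = diag(-3, 3, -1), P⁻¹ = [[1, 1, 0], [0, 1, 0], [0, 2, 1]].
A² = P·diag(9, 9, 1)·P⁻¹ = [[9, 0, 0], [0, 9, 0], [0, -16, 1]].
The requested entry is 9.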